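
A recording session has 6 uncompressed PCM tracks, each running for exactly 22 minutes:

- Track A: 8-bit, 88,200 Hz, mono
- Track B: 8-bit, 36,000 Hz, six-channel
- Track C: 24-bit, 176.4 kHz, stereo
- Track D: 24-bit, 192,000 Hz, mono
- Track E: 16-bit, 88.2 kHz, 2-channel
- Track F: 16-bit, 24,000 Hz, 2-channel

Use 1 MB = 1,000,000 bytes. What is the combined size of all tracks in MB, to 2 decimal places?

3151.37 MB

exactly 22 minutes = 1,320 s.
Track A: 88,200 × 1,320 × 1 × 1 = 116,424,000 bytes.
Track B: 36,000 × 1,320 × 1 × 6 = 285,120,000 bytes.
Track C: 176,400 × 1,320 × 3 × 2 = 1,397,088,000 bytes.
Track D: 192,000 × 1,320 × 3 × 1 = 760,320,000 bytes.
Track E: 88,200 × 1,320 × 2 × 2 = 465,696,000 bytes.
Track F: 24,000 × 1,320 × 2 × 2 = 126,720,000 bytes.
Total = 3,151,368,000 bytes = 3151.37 MB.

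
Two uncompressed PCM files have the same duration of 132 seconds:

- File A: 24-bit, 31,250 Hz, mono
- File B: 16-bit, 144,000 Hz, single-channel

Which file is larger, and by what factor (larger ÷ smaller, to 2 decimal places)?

File B, by a factor of 3.07

File A: 31,250 × 3 × 1 = 93,750 bytes/s.
File B: 144,000 × 2 × 1 = 288,000 bytes/s.
File B is larger; ratio = 38,016,000 / 12,375,000 = 3.07.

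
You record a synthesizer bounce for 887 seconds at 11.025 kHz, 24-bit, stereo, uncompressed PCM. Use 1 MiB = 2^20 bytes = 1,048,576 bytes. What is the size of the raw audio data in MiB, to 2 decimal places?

Bytes = 11,025 samples/s × 887 s × 3 bytes/sample × 2 ch = 58,675,050 bytes.
58,675,050 / 1,048,576 = 55.96 MiB.

55.96 MiB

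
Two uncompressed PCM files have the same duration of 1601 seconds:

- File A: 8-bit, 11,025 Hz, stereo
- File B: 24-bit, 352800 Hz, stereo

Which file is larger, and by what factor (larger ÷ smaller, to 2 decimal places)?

File B, by a factor of 96.00

File A: 11,025 × 1 × 2 = 22,050 bytes/s.
File B: 352,800 × 3 × 2 = 2,116,800 bytes/s.
File B is larger; ratio = 3,388,996,800 / 35,302,050 = 96.00.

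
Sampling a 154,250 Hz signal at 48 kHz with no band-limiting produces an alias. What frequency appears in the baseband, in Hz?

Nyquist = 48,000/2 = 24,000 Hz; 154,250 Hz exceeds it.
Alias = |154,250 − 3×48,000| = |154,250 − 144,000| = 10,250 Hz.

10,250 Hz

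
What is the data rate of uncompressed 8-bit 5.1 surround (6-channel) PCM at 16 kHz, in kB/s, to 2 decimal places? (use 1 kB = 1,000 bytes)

96.00 kB/s

Bit rate = 16,000 × 8 × 6 = 768,000 bits/s.
768,000 / 8 = 96,000 B/s = 96.00 kB/s.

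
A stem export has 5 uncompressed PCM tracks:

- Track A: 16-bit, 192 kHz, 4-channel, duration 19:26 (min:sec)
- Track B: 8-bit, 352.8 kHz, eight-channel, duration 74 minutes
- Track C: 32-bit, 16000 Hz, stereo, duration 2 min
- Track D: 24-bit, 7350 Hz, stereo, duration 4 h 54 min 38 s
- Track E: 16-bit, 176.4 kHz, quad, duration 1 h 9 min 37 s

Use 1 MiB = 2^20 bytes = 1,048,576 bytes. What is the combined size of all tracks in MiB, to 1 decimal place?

Track A: 19:26 (min:sec) = 1,166 s; 192,000 × 1,166 × 2 × 4 = 1,790,976,000 bytes.
Track B: 74 minutes = 4,440 s; 352,800 × 4,440 × 1 × 8 = 12,531,456,000 bytes.
Track C: 2 min = 120 s; 16,000 × 120 × 4 × 2 = 15,360,000 bytes.
Track D: 4 h 54 min 38 s = 17,678 s; 7,350 × 17,678 × 3 × 2 = 779,599,800 bytes.
Track E: 1 h 9 min 37 s = 4,177 s; 176,400 × 4,177 × 2 × 4 = 5,894,582,400 bytes.
Total = 21,011,974,200 bytes = 20038.6 MiB.

20038.6 MiB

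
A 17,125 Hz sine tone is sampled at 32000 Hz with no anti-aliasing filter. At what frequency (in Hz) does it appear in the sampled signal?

Nyquist = 32,000/2 = 16,000 Hz; 17,125 Hz exceeds it.
Alias = |17,125 − 1×32,000| = |17,125 − 32,000| = 14,875 Hz.

14,875 Hz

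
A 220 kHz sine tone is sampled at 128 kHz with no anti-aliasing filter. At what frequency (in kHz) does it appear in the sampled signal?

36 kHz

Nyquist = 128,000/2 = 64,000 Hz; 220,000 Hz exceeds it.
Alias = |220,000 − 2×128,000| = |220,000 − 256,000| = 36,000 Hz = 36 kHz.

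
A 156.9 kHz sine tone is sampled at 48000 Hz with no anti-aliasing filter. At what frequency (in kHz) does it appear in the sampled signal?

Nyquist = 48,000/2 = 24,000 Hz; 156,900 Hz exceeds it.
Alias = |156,900 − 3×48,000| = |156,900 − 144,000| = 12,900 Hz = 12.9 kHz.

12.9 kHz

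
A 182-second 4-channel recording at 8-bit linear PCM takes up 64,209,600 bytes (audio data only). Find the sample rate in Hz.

Bytes = sample_rate × seconds × bytes_per_sample × channels.
sample_rate = 64,209,600 / (182 × 1 × 4) = 64,209,600 / 728 = 88,200 Hz.

88,200 Hz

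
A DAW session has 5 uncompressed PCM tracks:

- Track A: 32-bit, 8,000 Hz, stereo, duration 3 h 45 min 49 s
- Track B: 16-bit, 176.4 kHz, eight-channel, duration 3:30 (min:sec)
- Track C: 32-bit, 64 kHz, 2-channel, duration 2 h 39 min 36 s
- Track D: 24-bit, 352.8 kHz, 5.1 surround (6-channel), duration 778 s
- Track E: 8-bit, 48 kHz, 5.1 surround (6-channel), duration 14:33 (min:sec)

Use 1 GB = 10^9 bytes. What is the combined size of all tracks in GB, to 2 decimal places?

Track A: 3 h 45 min 49 s = 13,549 s; 8,000 × 13,549 × 4 × 2 = 867,136,000 bytes.
Track B: 3:30 (min:sec) = 210 s; 176,400 × 210 × 2 × 8 = 592,704,000 bytes.
Track C: 2 h 39 min 36 s = 9,576 s; 64,000 × 9,576 × 4 × 2 = 4,902,912,000 bytes.
Track D: 352,800 × 778 × 3 × 6 = 4,940,611,200 bytes.
Track E: 14:33 (min:sec) = 873 s; 48,000 × 873 × 1 × 6 = 251,424,000 bytes.
Total = 11,554,787,200 bytes = 11.55 GB.

11.55 GB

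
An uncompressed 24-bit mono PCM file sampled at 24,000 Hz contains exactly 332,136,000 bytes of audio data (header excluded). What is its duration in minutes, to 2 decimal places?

76.88 minutes

Byte rate = 24,000 × 3 × 1 = 72,000 bytes/s.
Duration = 332,136,000 / 72,000 = 4,613 s.
4,613 s / 60 = 76.88 minutes.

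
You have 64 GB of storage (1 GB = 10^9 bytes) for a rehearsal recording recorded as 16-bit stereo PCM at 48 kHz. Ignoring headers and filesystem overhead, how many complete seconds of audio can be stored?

333,333 seconds

Uncompressed byte rate = 48,000 × 2 × 2 = 192,000 bytes/s.
Capacity = 64 × 1,000,000,000 = 64,000,000,000 bytes.
64,000,000,000 / 192,000 ≈ 333333.33 s → 333,333 seconds.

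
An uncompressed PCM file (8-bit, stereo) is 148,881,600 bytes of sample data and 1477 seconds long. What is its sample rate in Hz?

Bytes = sample_rate × seconds × bytes_per_sample × channels.
sample_rate = 148,881,600 / (1,477 × 1 × 2) = 148,881,600 / 2,954 = 50,400 Hz.

50,400 Hz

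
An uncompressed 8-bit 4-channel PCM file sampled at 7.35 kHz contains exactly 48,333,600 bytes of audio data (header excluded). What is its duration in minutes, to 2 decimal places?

27.40 minutes

Byte rate = 7,350 × 1 × 4 = 29,400 bytes/s.
Duration = 48,333,600 / 29,400 = 1,644 s.
1,644 s / 60 = 27.40 minutes.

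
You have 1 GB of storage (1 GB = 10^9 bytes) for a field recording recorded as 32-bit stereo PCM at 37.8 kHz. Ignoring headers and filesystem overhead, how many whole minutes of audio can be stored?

55 minutes

Uncompressed byte rate = 37,800 × 4 × 2 = 302,400 bytes/s.
Capacity = 1 × 1,000,000,000 = 1,000,000,000 bytes.
1,000,000,000 / 302,400 ≈ 3306.88 s → 55 minutes.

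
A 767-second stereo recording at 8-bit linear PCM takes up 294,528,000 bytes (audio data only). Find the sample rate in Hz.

192,000 Hz

Bytes = sample_rate × seconds × bytes_per_sample × channels.
sample_rate = 294,528,000 / (767 × 1 × 2) = 294,528,000 / 1,534 = 192,000 Hz.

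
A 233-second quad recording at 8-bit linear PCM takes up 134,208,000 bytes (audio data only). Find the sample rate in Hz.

Bytes = sample_rate × seconds × bytes_per_sample × channels.
sample_rate = 134,208,000 / (233 × 1 × 4) = 134,208,000 / 932 = 144,000 Hz.

144,000 Hz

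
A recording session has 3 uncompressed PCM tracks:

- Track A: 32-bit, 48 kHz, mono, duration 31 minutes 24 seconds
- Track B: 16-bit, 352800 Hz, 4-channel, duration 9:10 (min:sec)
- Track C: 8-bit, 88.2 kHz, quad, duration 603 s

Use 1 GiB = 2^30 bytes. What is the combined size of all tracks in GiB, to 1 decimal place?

2.0 GiB

Track A: 31 minutes 24 seconds = 1,884 s; 48,000 × 1,884 × 4 × 1 = 361,728,000 bytes.
Track B: 9:10 (min:sec) = 550 s; 352,800 × 550 × 2 × 4 = 1,552,320,000 bytes.
Track C: 88,200 × 603 × 1 × 4 = 212,738,400 bytes.
Total = 2,126,786,400 bytes = 2.0 GiB.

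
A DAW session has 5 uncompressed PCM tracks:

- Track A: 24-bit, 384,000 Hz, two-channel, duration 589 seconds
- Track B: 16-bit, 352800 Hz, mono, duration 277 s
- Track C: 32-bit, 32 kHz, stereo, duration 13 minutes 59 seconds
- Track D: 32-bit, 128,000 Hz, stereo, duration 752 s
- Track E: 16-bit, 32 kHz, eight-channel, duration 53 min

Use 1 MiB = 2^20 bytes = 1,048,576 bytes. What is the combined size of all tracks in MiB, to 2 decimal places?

Track A: 384,000 × 589 × 3 × 2 = 1,357,056,000 bytes.
Track B: 352,800 × 277 × 2 × 1 = 195,451,200 bytes.
Track C: 13 minutes 59 seconds = 839 s; 32,000 × 839 × 4 × 2 = 214,784,000 bytes.
Track D: 128,000 × 752 × 4 × 2 = 770,048,000 bytes.
Track E: 53 min = 3,180 s; 32,000 × 3,180 × 2 × 8 = 1,628,160,000 bytes.
Total = 4,165,499,200 bytes = 3972.53 MiB.

3972.53 MiB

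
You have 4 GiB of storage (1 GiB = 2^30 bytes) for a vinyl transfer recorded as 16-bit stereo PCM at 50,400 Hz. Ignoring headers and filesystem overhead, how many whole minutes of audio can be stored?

Uncompressed byte rate = 50,400 × 2 × 2 = 201,600 bytes/s.
Capacity = 4 × 1,073,741,824 = 4,294,967,296 bytes.
4,294,967,296 / 201,600 ≈ 21304.4 s → 355 minutes.

355 minutes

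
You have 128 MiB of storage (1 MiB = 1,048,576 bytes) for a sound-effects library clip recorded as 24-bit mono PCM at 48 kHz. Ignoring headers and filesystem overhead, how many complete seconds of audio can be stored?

Uncompressed byte rate = 48,000 × 3 × 1 = 144,000 bytes/s.
Capacity = 128 × 1,048,576 = 134,217,728 bytes.
134,217,728 / 144,000 ≈ 932.07 s → 932 seconds.

932 seconds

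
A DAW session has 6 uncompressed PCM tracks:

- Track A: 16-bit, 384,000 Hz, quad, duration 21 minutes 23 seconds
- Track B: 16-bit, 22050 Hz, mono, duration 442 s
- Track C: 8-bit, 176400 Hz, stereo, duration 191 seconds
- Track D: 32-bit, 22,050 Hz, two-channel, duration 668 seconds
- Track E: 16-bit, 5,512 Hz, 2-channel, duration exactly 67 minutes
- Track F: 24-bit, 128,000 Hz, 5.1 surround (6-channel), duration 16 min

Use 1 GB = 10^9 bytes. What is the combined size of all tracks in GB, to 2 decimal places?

6.45 GB

Track A: 21 minutes 23 seconds = 1,283 s; 384,000 × 1,283 × 2 × 4 = 3,941,376,000 bytes.
Track B: 22,050 × 442 × 2 × 1 = 19,492,200 bytes.
Track C: 176,400 × 191 × 1 × 2 = 67,384,800 bytes.
Track D: 22,050 × 668 × 4 × 2 = 117,835,200 bytes.
Track E: exactly 67 minutes = 4,020 s; 5,512 × 4,020 × 2 × 2 = 88,632,960 bytes.
Track F: 16 min = 960 s; 128,000 × 960 × 3 × 6 = 2,211,840,000 bytes.
Total = 6,446,561,160 bytes = 6.45 GB.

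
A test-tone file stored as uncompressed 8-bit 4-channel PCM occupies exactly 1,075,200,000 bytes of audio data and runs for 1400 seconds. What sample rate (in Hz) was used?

192,000 Hz

Bytes = sample_rate × seconds × bytes_per_sample × channels.
sample_rate = 1,075,200,000 / (1,400 × 1 × 4) = 1,075,200,000 / 5,600 = 192,000 Hz.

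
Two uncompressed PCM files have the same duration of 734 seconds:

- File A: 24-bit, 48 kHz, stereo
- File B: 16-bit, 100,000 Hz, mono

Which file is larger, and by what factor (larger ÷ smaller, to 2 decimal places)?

File A, by a factor of 1.44

File A: 48,000 × 3 × 2 = 288,000 bytes/s.
File B: 100,000 × 2 × 1 = 200,000 bytes/s.
File A is larger; ratio = 211,392,000 / 146,800,000 = 1.44.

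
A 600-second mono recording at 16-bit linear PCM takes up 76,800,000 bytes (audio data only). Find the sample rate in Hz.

64,000 Hz

Bytes = sample_rate × seconds × bytes_per_sample × channels.
sample_rate = 76,800,000 / (600 × 2 × 1) = 76,800,000 / 1,200 = 64,000 Hz.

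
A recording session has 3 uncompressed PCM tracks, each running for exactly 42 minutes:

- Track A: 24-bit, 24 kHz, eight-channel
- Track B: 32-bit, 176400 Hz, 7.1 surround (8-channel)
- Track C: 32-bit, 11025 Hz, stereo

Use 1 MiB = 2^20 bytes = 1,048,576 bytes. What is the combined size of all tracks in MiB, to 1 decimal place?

exactly 42 minutes = 2,520 s.
Track A: 24,000 × 2,520 × 3 × 8 = 1,451,520,000 bytes.
Track B: 176,400 × 2,520 × 4 × 8 = 14,224,896,000 bytes.
Track C: 11,025 × 2,520 × 4 × 2 = 222,264,000 bytes.
Total = 15,898,680,000 bytes = 15162.2 MiB.

15162.2 MiB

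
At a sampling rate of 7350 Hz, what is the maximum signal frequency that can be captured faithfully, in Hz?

3,675 Hz

Nyquist frequency = sample rate / 2 = 7,350 / 2 = 3,675 Hz.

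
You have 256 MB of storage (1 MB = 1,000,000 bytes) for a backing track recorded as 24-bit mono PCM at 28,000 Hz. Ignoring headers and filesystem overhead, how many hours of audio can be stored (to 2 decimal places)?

Uncompressed byte rate = 28,000 × 3 × 1 = 84,000 bytes/s.
Capacity = 256 × 1,000,000 = 256,000,000 bytes.
256,000,000 / 84,000 ≈ 3047.62 s → 0.85 hours.

0.85 hours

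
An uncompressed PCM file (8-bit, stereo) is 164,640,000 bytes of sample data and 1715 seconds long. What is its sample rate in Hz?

Bytes = sample_rate × seconds × bytes_per_sample × channels.
sample_rate = 164,640,000 / (1,715 × 1 × 2) = 164,640,000 / 3,430 = 48,000 Hz.

48,000 Hz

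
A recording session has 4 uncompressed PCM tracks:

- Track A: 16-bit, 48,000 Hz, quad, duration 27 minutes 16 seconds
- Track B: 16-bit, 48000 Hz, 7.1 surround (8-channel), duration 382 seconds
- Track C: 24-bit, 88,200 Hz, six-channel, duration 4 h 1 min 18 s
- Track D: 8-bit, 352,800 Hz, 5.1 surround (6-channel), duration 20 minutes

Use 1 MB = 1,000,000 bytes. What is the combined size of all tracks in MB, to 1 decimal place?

26447.0 MB

Track A: 27 minutes 16 seconds = 1,636 s; 48,000 × 1,636 × 2 × 4 = 628,224,000 bytes.
Track B: 48,000 × 382 × 2 × 8 = 293,376,000 bytes.
Track C: 4 h 1 min 18 s = 14,478 s; 88,200 × 14,478 × 3 × 6 = 22,985,272,800 bytes.
Track D: 20 minutes = 1,200 s; 352,800 × 1,200 × 1 × 6 = 2,540,160,000 bytes.
Total = 26,447,032,800 bytes = 26447.0 MB.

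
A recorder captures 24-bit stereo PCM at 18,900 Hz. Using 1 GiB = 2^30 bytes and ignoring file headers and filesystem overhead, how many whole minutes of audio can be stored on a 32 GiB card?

Uncompressed byte rate = 18,900 × 3 × 2 = 113,400 bytes/s.
Capacity = 32 × 1,073,741,824 = 34,359,738,368 bytes.
34,359,738,368 / 113,400 ≈ 302995.93 s → 5,049 minutes.

5,049 minutes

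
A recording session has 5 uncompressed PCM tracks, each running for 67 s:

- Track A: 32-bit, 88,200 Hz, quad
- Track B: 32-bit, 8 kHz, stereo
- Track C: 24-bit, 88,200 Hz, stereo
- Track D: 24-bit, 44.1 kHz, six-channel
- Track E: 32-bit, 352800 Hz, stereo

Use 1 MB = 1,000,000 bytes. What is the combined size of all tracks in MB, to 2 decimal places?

376.58 MB

Track A: 88,200 × 67 × 4 × 4 = 94,550,400 bytes.
Track B: 8,000 × 67 × 4 × 2 = 4,288,000 bytes.
Track C: 88,200 × 67 × 3 × 2 = 35,456,400 bytes.
Track D: 44,100 × 67 × 3 × 6 = 53,184,600 bytes.
Track E: 352,800 × 67 × 4 × 2 = 189,100,800 bytes.
Total = 376,580,200 bytes = 376.58 MB.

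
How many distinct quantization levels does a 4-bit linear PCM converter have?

16 levels

2^4 = 16.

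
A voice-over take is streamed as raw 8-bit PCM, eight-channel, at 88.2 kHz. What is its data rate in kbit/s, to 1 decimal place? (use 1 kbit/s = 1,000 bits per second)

5644.8 kbit/s

Bit rate = 88,200 × 8 × 8 = 5,644,800 bits/s.
= 5644.8 kbit/s.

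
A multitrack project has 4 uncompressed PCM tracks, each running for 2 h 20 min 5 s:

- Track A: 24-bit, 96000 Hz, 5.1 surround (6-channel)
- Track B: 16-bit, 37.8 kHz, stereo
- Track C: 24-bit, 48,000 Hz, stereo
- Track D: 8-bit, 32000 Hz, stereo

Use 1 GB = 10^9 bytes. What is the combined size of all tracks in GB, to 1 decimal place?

2 h 20 min 5 s = 8,405 s.
Track A: 96,000 × 8,405 × 3 × 6 = 14,523,840,000 bytes.
Track B: 37,800 × 8,405 × 2 × 2 = 1,270,836,000 bytes.
Track C: 48,000 × 8,405 × 3 × 2 = 2,420,640,000 bytes.
Track D: 32,000 × 8,405 × 1 × 2 = 537,920,000 bytes.
Total = 18,753,236,000 bytes = 18.8 GB.

18.8 GB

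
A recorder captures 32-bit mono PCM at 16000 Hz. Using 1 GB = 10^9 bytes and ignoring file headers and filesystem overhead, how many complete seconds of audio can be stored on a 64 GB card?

Uncompressed byte rate = 16,000 × 4 × 1 = 64,000 bytes/s.
Capacity = 64 × 1,000,000,000 = 64,000,000,000 bytes.
64,000,000,000 / 64,000 ≈ 1000000 s → 1,000,000 seconds.

1,000,000 seconds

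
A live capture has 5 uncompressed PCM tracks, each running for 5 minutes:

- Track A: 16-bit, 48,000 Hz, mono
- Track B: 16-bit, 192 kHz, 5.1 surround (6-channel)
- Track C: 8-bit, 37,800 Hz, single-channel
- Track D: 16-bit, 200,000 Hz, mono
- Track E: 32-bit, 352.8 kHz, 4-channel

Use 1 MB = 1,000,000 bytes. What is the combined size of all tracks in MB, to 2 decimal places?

5 minutes = 300 s.
Track A: 48,000 × 300 × 2 × 1 = 28,800,000 bytes.
Track B: 192,000 × 300 × 2 × 6 = 691,200,000 bytes.
Track C: 37,800 × 300 × 1 × 1 = 11,340,000 bytes.
Track D: 200,000 × 300 × 2 × 1 = 120,000,000 bytes.
Track E: 352,800 × 300 × 4 × 4 = 1,693,440,000 bytes.
Total = 2,544,780,000 bytes = 2544.78 MB.

2544.78 MB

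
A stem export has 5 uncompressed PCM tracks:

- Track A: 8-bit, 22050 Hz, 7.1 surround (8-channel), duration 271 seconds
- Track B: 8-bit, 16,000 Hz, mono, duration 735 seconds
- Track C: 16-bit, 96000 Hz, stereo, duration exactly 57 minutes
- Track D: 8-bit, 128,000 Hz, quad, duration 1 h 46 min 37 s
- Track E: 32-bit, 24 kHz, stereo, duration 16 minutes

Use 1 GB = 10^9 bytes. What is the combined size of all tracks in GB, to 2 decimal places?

Track A: 22,050 × 271 × 1 × 8 = 47,804,400 bytes.
Track B: 16,000 × 735 × 1 × 1 = 11,760,000 bytes.
Track C: exactly 57 minutes = 3,420 s; 96,000 × 3,420 × 2 × 2 = 1,313,280,000 bytes.
Track D: 1 h 46 min 37 s = 6,397 s; 128,000 × 6,397 × 1 × 4 = 3,275,264,000 bytes.
Track E: 16 minutes = 960 s; 24,000 × 960 × 4 × 2 = 184,320,000 bytes.
Total = 4,832,428,400 bytes = 4.83 GB.

4.83 GB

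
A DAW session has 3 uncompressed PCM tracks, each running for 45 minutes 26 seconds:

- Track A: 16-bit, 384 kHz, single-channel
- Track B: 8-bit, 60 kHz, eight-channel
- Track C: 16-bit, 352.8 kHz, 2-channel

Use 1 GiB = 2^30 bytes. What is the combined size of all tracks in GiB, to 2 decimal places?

45 minutes 26 seconds = 2,726 s.
Track A: 384,000 × 2,726 × 2 × 1 = 2,093,568,000 bytes.
Track B: 60,000 × 2,726 × 1 × 8 = 1,308,480,000 bytes.
Track C: 352,800 × 2,726 × 2 × 2 = 3,846,931,200 bytes.
Total = 7,248,979,200 bytes = 6.75 GiB.

6.75 GiB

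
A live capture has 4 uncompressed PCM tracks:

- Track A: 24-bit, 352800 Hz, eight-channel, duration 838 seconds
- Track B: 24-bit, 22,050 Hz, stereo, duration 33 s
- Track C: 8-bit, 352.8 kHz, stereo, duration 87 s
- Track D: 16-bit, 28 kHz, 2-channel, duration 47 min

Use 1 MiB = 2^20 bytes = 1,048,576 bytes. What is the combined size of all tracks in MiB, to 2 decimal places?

Track A: 352,800 × 838 × 3 × 8 = 7,095,513,600 bytes.
Track B: 22,050 × 33 × 3 × 2 = 4,365,900 bytes.
Track C: 352,800 × 87 × 1 × 2 = 61,387,200 bytes.
Track D: 47 min = 2,820 s; 28,000 × 2,820 × 2 × 2 = 315,840,000 bytes.
Total = 7,477,106,700 bytes = 7130.72 MiB.

7130.72 MiB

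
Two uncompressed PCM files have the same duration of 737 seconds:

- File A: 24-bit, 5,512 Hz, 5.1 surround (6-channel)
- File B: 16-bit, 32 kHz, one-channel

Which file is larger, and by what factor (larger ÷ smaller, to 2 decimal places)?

File A: 5,512 × 3 × 6 = 99,216 bytes/s.
File B: 32,000 × 2 × 1 = 64,000 bytes/s.
File A is larger; ratio = 73,122,192 / 47,168,000 = 1.55.

File A, by a factor of 1.55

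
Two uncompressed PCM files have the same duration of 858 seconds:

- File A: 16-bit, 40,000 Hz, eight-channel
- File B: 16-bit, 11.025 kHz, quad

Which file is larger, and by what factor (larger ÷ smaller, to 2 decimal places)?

File A: 40,000 × 2 × 8 = 640,000 bytes/s.
File B: 11,025 × 2 × 4 = 88,200 bytes/s.
File A is larger; ratio = 549,120,000 / 75,675,600 = 7.26.

File A, by a factor of 7.26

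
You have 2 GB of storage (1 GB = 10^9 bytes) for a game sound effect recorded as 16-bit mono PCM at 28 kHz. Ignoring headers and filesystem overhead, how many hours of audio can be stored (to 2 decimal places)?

Uncompressed byte rate = 28,000 × 2 × 1 = 56,000 bytes/s.
Capacity = 2 × 1,000,000,000 = 2,000,000,000 bytes.
2,000,000,000 / 56,000 ≈ 35714.29 s → 9.92 hours.

9.92 hours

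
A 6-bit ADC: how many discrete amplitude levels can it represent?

64 levels

2^6 = 64.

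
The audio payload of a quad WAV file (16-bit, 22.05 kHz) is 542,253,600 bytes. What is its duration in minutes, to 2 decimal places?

Byte rate = 22,050 × 2 × 4 = 176,400 bytes/s.
Duration = 542,253,600 / 176,400 = 3,074 s.
3,074 s / 60 = 51.23 minutes.

51.23 minutes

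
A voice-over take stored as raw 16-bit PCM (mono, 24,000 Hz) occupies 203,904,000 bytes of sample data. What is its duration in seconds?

Byte rate = 24,000 × 2 × 1 = 48,000 bytes/s.
Duration = 203,904,000 / 48,000 = 4,248 s.

4,248 seconds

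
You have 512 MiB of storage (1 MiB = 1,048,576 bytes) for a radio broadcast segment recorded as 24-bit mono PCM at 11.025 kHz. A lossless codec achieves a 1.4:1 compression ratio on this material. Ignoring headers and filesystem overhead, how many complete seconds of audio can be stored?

Uncompressed byte rate = 11,025 × 3 × 1 = 33,075 bytes/s.
After 1.4:1 compression, effective rate ≈ 23625 bytes/s.
Capacity = 512 × 1,048,576 = 536,870,912 bytes.
536,870,912 / effective rate ≈ 22724.69 s → 22,724 seconds.

22,724 seconds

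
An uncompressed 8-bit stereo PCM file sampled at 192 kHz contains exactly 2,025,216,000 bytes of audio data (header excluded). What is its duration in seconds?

Byte rate = 192,000 × 1 × 2 = 384,000 bytes/s.
Duration = 2,025,216,000 / 384,000 = 5,274 s.

5,274 seconds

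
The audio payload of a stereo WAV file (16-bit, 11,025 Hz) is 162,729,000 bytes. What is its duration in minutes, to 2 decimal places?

61.50 minutes

Byte rate = 11,025 × 2 × 2 = 44,100 bytes/s.
Duration = 162,729,000 / 44,100 = 3,690 s.
3,690 s / 60 = 61.50 minutes.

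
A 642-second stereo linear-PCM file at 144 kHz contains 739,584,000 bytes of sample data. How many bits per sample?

Bytes per sample = 739,584,000 / (144,000 × 642 × 2) = 739,584,000 / 184,896,000 = 4.
Bit depth = 4 × 8 = 32 bits.

32 bits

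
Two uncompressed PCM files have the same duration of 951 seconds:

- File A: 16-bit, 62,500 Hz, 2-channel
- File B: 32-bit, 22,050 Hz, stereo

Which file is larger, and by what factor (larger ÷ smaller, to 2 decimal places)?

File A: 62,500 × 2 × 2 = 250,000 bytes/s.
File B: 22,050 × 4 × 2 = 176,400 bytes/s.
File A is larger; ratio = 237,750,000 / 167,756,400 = 1.42.

File A, by a factor of 1.42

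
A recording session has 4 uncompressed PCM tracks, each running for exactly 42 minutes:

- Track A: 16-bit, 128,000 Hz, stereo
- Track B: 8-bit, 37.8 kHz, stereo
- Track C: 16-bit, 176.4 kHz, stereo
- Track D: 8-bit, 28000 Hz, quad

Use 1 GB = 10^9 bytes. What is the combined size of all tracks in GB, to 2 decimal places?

exactly 42 minutes = 2,520 s.
Track A: 128,000 × 2,520 × 2 × 2 = 1,290,240,000 bytes.
Track B: 37,800 × 2,520 × 1 × 2 = 190,512,000 bytes.
Track C: 176,400 × 2,520 × 2 × 2 = 1,778,112,000 bytes.
Track D: 28,000 × 2,520 × 1 × 4 = 282,240,000 bytes.
Total = 3,541,104,000 bytes = 3.54 GB.

3.54 GB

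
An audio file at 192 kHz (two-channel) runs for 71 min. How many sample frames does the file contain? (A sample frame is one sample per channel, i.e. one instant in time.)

71 min = 4,260 s.
192,000 samples/s × 4,260 s = 817,920,000 frames.

817,920,000 sample frames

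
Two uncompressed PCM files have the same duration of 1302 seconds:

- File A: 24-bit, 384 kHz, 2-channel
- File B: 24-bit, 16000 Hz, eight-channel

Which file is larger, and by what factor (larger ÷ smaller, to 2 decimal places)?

File A, by a factor of 6.00

File A: 384,000 × 3 × 2 = 2,304,000 bytes/s.
File B: 16,000 × 3 × 8 = 384,000 bytes/s.
File A is larger; ratio = 2,999,808,000 / 499,968,000 = 6.00.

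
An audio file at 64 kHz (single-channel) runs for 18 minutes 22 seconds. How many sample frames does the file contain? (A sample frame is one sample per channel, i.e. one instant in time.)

18 minutes 22 seconds = 1,102 s.
64,000 samples/s × 1,102 s = 70,528,000 frames.

70,528,000 sample frames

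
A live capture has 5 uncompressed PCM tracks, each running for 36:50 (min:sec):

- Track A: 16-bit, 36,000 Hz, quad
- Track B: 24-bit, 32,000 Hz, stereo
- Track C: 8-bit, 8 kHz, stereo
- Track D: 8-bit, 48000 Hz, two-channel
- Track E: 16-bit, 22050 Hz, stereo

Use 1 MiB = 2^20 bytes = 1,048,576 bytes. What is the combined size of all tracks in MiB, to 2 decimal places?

1433.60 MiB

36:50 (min:sec) = 2,210 s.
Track A: 36,000 × 2,210 × 2 × 4 = 636,480,000 bytes.
Track B: 32,000 × 2,210 × 3 × 2 = 424,320,000 bytes.
Track C: 8,000 × 2,210 × 1 × 2 = 35,360,000 bytes.
Track D: 48,000 × 2,210 × 1 × 2 = 212,160,000 bytes.
Track E: 22,050 × 2,210 × 2 × 2 = 194,922,000 bytes.
Total = 1,503,242,000 bytes = 1433.60 MiB.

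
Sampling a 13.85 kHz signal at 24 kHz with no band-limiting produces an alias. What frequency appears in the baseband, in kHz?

10.15 kHz

Nyquist = 24,000/2 = 12,000 Hz; 13,850 Hz exceeds it.
Alias = |13,850 − 1×24,000| = |13,850 − 24,000| = 10,150 Hz = 10.15 kHz.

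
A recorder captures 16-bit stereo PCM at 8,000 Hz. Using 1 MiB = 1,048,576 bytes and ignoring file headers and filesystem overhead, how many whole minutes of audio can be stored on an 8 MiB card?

4 minutes

Uncompressed byte rate = 8,000 × 2 × 2 = 32,000 bytes/s.
Capacity = 8 × 1,048,576 = 8,388,608 bytes.
8,388,608 / 32,000 ≈ 262.14 s → 4 minutes.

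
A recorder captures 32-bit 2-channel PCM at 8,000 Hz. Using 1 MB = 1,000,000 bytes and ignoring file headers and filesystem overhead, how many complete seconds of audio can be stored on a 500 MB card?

7,812 seconds

Uncompressed byte rate = 8,000 × 4 × 2 = 64,000 bytes/s.
Capacity = 500 × 1,000,000 = 500,000,000 bytes.
500,000,000 / 64,000 ≈ 7812.5 s → 7,812 seconds.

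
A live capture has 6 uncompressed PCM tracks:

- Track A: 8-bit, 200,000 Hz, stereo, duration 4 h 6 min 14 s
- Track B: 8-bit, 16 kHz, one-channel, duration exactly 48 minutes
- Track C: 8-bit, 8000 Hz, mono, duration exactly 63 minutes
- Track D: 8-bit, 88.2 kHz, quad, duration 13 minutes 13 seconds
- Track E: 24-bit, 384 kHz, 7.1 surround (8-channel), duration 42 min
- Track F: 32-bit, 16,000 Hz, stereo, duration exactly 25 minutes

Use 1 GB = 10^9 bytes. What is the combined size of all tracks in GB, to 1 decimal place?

Track A: 4 h 6 min 14 s = 14,774 s; 200,000 × 14,774 × 1 × 2 = 5,909,600,000 bytes.
Track B: exactly 48 minutes = 2,880 s; 16,000 × 2,880 × 1 × 1 = 46,080,000 bytes.
Track C: exactly 63 minutes = 3,780 s; 8,000 × 3,780 × 1 × 1 = 30,240,000 bytes.
Track D: 13 minutes 13 seconds = 793 s; 88,200 × 793 × 1 × 4 = 279,770,400 bytes.
Track E: 42 min = 2,520 s; 384,000 × 2,520 × 3 × 8 = 23,224,320,000 bytes.
Track F: exactly 25 minutes = 1,500 s; 16,000 × 1,500 × 4 × 2 = 192,000,000 bytes.
Total = 29,682,010,400 bytes = 29.7 GB.

29.7 GB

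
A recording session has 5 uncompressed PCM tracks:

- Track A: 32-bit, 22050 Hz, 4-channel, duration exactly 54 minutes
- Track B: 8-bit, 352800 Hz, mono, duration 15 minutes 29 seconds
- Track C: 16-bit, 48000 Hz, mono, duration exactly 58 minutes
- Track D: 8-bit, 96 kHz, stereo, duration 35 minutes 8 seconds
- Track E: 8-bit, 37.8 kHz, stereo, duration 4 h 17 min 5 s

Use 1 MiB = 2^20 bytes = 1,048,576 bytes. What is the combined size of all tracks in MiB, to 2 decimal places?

Track A: exactly 54 minutes = 3,240 s; 22,050 × 3,240 × 4 × 4 = 1,143,072,000 bytes.
Track B: 15 minutes 29 seconds = 929 s; 352,800 × 929 × 1 × 1 = 327,751,200 bytes.
Track C: exactly 58 minutes = 3,480 s; 48,000 × 3,480 × 2 × 1 = 334,080,000 bytes.
Track D: 35 minutes 8 seconds = 2,108 s; 96,000 × 2,108 × 1 × 2 = 404,736,000 bytes.
Track E: 4 h 17 min 5 s = 15,425 s; 37,800 × 15,425 × 1 × 2 = 1,166,130,000 bytes.
Total = 3,375,769,200 bytes = 3219.38 MiB.

3219.38 MiB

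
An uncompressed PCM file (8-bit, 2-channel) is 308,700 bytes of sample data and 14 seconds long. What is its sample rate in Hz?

Bytes = sample_rate × seconds × bytes_per_sample × channels.
sample_rate = 308,700 / (14 × 1 × 2) = 308,700 / 28 = 11,025 Hz.

11,025 Hz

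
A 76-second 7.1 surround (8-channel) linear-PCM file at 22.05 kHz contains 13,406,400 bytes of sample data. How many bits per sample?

8 bits

Bytes per sample = 13,406,400 / (22,050 × 76 × 8) = 13,406,400 / 13,406,400 = 1.
Bit depth = 1 × 8 = 8 bits.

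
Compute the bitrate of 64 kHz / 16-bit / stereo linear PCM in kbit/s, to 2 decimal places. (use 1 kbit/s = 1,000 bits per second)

Bit rate = 64,000 × 16 × 2 = 2,048,000 bits/s.
= 2048.00 kbit/s.

2048.00 kbit/s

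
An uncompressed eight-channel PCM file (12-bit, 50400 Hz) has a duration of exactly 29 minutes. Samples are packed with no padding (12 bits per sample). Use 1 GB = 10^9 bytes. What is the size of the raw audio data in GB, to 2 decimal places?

Duration = exactly 29 minutes = 1,740 s.
Bits = 50,400 × 1,740 × 12 × 8 = 8,418,816,000 bits = 1,052,352,000 bytes.
1,052,352,000 / 1,000,000,000 = 1.05 GB.

1.05 GB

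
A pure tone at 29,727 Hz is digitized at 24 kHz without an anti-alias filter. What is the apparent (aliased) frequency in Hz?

5,727 Hz

Nyquist = 24,000/2 = 12,000 Hz; 29,727 Hz exceeds it.
Alias = |29,727 − 1×24,000| = |29,727 − 24,000| = 5,727 Hz.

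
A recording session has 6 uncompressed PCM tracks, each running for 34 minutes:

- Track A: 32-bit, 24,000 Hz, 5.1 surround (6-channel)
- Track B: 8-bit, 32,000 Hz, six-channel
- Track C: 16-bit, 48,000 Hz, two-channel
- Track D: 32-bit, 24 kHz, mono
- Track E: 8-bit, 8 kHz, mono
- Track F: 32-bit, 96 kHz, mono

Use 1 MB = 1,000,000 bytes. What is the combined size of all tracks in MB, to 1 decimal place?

2953.9 MB

34 minutes = 2,040 s.
Track A: 24,000 × 2,040 × 4 × 6 = 1,175,040,000 bytes.
Track B: 32,000 × 2,040 × 1 × 6 = 391,680,000 bytes.
Track C: 48,000 × 2,040 × 2 × 2 = 391,680,000 bytes.
Track D: 24,000 × 2,040 × 4 × 1 = 195,840,000 bytes.
Track E: 8,000 × 2,040 × 1 × 1 = 16,320,000 bytes.
Track F: 96,000 × 2,040 × 4 × 1 = 783,360,000 bytes.
Total = 2,953,920,000 bytes = 2953.9 MB.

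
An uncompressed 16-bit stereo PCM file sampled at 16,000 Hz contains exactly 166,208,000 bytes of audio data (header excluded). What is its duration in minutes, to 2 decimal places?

43.28 minutes

Byte rate = 16,000 × 2 × 2 = 64,000 bytes/s.
Duration = 166,208,000 / 64,000 = 2,597 s.
2,597 s / 60 = 43.28 minutes.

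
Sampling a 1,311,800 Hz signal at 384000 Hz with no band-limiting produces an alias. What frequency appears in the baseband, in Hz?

Nyquist = 384,000/2 = 192,000 Hz; 1,311,800 Hz exceeds it.
Alias = |1,311,800 − 3×384,000| = |1,311,800 − 1,152,000| = 159,800 Hz.

159,800 Hz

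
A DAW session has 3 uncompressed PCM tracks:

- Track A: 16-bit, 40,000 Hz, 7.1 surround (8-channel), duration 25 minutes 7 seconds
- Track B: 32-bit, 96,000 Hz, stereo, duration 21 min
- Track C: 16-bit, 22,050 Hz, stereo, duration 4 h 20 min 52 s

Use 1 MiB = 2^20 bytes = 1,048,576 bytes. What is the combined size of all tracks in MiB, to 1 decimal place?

3159.2 MiB

Track A: 25 minutes 7 seconds = 1,507 s; 40,000 × 1,507 × 2 × 8 = 964,480,000 bytes.
Track B: 21 min = 1,260 s; 96,000 × 1,260 × 4 × 2 = 967,680,000 bytes.
Track C: 4 h 20 min 52 s = 15,652 s; 22,050 × 15,652 × 2 × 2 = 1,380,506,400 bytes.
Total = 3,312,666,400 bytes = 3159.2 MiB.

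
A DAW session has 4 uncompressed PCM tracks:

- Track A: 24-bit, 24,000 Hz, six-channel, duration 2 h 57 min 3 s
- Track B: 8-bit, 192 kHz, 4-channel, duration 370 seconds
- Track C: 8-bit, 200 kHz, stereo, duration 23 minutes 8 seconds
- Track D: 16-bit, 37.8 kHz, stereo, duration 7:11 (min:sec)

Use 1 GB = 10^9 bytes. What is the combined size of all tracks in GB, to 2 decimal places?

Track A: 2 h 57 min 3 s = 10,623 s; 24,000 × 10,623 × 3 × 6 = 4,589,136,000 bytes.
Track B: 192,000 × 370 × 1 × 4 = 284,160,000 bytes.
Track C: 23 minutes 8 seconds = 1,388 s; 200,000 × 1,388 × 1 × 2 = 555,200,000 bytes.
Track D: 7:11 (min:sec) = 431 s; 37,800 × 431 × 2 × 2 = 65,167,200 bytes.
Total = 5,493,663,200 bytes = 5.49 GB.

5.49 GB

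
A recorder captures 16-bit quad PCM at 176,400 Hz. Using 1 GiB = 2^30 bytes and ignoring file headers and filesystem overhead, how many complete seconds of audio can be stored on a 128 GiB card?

Uncompressed byte rate = 176,400 × 2 × 4 = 1,411,200 bytes/s.
Capacity = 128 × 1,073,741,824 = 137,438,953,472 bytes.
137,438,953,472 / 1,411,200 ≈ 97391.55 s → 97,391 seconds.

97,391 seconds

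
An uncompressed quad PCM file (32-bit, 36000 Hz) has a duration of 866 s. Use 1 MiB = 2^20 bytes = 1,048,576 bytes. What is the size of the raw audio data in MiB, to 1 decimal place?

Bytes = 36,000 samples/s × 866 s × 4 bytes/sample × 4 ch = 498,816,000 bytes.
498,816,000 / 1,048,576 = 475.7 MiB.

475.7 MiB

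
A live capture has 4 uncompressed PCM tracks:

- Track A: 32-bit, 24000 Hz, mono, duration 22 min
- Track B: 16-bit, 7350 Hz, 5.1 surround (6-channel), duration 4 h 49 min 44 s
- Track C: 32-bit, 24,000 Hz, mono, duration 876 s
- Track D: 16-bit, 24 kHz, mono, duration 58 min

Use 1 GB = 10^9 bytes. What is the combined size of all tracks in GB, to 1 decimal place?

Track A: 22 min = 1,320 s; 24,000 × 1,320 × 4 × 1 = 126,720,000 bytes.
Track B: 4 h 49 min 44 s = 17,384 s; 7,350 × 17,384 × 2 × 6 = 1,533,268,800 bytes.
Track C: 24,000 × 876 × 4 × 1 = 84,096,000 bytes.
Track D: 58 min = 3,480 s; 24,000 × 3,480 × 2 × 1 = 167,040,000 bytes.
Total = 1,911,124,800 bytes = 1.9 GB.

1.9 GB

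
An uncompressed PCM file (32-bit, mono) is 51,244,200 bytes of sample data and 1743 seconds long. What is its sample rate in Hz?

Bytes = sample_rate × seconds × bytes_per_sample × channels.
sample_rate = 51,244,200 / (1,743 × 4 × 1) = 51,244,200 / 6,972 = 7,350 Hz.

7,350 Hz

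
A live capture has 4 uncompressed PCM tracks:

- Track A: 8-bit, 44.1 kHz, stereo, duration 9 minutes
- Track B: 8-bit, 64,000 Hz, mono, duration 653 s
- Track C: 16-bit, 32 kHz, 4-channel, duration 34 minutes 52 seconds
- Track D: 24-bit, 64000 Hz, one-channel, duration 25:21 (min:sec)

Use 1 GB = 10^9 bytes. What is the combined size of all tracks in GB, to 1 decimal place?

Track A: 9 minutes = 540 s; 44,100 × 540 × 1 × 2 = 47,628,000 bytes.
Track B: 64,000 × 653 × 1 × 1 = 41,792,000 bytes.
Track C: 34 minutes 52 seconds = 2,092 s; 32,000 × 2,092 × 2 × 4 = 535,552,000 bytes.
Track D: 25:21 (min:sec) = 1,521 s; 64,000 × 1,521 × 3 × 1 = 292,032,000 bytes.
Total = 917,004,000 bytes = 0.9 GB.

0.9 GB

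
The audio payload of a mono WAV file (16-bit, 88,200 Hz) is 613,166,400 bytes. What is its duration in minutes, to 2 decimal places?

Byte rate = 88,200 × 2 × 1 = 176,400 bytes/s.
Duration = 613,166,400 / 176,400 = 3,476 s.
3,476 s / 60 = 57.93 minutes.

57.93 minutes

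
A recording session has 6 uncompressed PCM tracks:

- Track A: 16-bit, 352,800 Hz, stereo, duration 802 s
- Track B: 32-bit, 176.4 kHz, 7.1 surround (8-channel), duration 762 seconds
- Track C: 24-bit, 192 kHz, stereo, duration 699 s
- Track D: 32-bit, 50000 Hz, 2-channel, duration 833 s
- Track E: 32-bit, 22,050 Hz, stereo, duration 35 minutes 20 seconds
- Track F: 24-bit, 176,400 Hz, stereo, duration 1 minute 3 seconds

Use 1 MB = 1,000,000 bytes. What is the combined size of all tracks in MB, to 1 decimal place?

Track A: 352,800 × 802 × 2 × 2 = 1,131,782,400 bytes.
Track B: 176,400 × 762 × 4 × 8 = 4,301,337,600 bytes.
Track C: 192,000 × 699 × 3 × 2 = 805,248,000 bytes.
Track D: 50,000 × 833 × 4 × 2 = 333,200,000 bytes.
Track E: 35 minutes 20 seconds = 2,120 s; 22,050 × 2,120 × 4 × 2 = 373,968,000 bytes.
Track F: 1 minute 3 seconds = 63 s; 176,400 × 63 × 3 × 2 = 66,679,200 bytes.
Total = 7,012,215,200 bytes = 7012.2 MB.

7012.2 MB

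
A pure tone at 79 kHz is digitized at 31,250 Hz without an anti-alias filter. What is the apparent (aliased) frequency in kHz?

Nyquist = 31,250/2 = 15,625 Hz; 79,000 Hz exceeds it.
Alias = |79,000 − 3×31,250| = |79,000 − 93,750| = 14,750 Hz = 14.75 kHz.

14.75 kHz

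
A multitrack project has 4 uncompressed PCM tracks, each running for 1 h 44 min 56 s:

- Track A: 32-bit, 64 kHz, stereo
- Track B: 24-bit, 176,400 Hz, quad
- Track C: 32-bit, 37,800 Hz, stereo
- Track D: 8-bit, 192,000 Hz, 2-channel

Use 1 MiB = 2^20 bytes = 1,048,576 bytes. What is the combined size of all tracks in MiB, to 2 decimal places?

19905.57 MiB

1 h 44 min 56 s = 6,296 s.
Track A: 64,000 × 6,296 × 4 × 2 = 3,223,552,000 bytes.
Track B: 176,400 × 6,296 × 3 × 4 = 13,327,372,800 bytes.
Track C: 37,800 × 6,296 × 4 × 2 = 1,903,910,400 bytes.
Track D: 192,000 × 6,296 × 1 × 2 = 2,417,664,000 bytes.
Total = 20,872,499,200 bytes = 19905.57 MiB.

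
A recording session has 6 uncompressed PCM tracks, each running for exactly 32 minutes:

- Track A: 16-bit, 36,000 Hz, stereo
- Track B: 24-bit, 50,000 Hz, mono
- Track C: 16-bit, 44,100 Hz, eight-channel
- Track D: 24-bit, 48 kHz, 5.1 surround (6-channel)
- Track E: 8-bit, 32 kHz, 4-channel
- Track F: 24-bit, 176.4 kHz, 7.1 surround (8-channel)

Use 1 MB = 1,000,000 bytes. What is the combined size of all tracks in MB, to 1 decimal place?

exactly 32 minutes = 1,920 s.
Track A: 36,000 × 1,920 × 2 × 2 = 276,480,000 bytes.
Track B: 50,000 × 1,920 × 3 × 1 = 288,000,000 bytes.
Track C: 44,100 × 1,920 × 2 × 8 = 1,354,752,000 bytes.
Track D: 48,000 × 1,920 × 3 × 6 = 1,658,880,000 bytes.
Track E: 32,000 × 1,920 × 1 × 4 = 245,760,000 bytes.
Track F: 176,400 × 1,920 × 3 × 8 = 8,128,512,000 bytes.
Total = 11,952,384,000 bytes = 11952.4 MB.

11952.4 MB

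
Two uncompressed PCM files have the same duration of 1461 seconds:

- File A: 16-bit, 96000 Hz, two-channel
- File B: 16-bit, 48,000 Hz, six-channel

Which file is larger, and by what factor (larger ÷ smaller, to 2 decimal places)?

File B, by a factor of 1.50

File A: 96,000 × 2 × 2 = 384,000 bytes/s.
File B: 48,000 × 2 × 6 = 576,000 bytes/s.
File B is larger; ratio = 841,536,000 / 561,024,000 = 1.50.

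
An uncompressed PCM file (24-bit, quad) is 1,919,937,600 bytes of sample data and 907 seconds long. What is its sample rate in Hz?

176,400 Hz

Bytes = sample_rate × seconds × bytes_per_sample × channels.
sample_rate = 1,919,937,600 / (907 × 3 × 4) = 1,919,937,600 / 10,884 = 176,400 Hz.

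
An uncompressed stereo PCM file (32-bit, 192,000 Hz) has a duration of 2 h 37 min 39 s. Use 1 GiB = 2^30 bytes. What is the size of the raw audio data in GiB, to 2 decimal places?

Duration = 2 h 37 min 39 s = 9,459 s.
Bytes = 192,000 samples/s × 9,459 s × 4 bytes/sample × 2 ch = 14,529,024,000 bytes.
14,529,024,000 / 1,073,741,824 = 13.53 GiB.

13.53 GiB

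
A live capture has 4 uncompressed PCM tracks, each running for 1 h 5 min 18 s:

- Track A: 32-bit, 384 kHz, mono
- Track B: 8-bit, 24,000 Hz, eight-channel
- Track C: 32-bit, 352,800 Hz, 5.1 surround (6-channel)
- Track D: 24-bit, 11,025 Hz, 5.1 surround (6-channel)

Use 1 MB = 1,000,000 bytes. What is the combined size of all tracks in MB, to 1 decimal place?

40722.3 MB

1 h 5 min 18 s = 3,918 s.
Track A: 384,000 × 3,918 × 4 × 1 = 6,018,048,000 bytes.
Track B: 24,000 × 3,918 × 1 × 8 = 752,256,000 bytes.
Track C: 352,800 × 3,918 × 4 × 6 = 33,174,489,600 bytes.
Track D: 11,025 × 3,918 × 3 × 6 = 777,527,100 bytes.
Total = 40,722,320,700 bytes = 40722.3 MB.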